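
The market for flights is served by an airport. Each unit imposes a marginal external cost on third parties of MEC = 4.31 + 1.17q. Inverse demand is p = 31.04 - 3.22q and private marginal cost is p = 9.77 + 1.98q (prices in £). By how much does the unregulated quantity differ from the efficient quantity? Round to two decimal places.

1.43 units

Market equilibrium (private): 9.77 + 1.98q = 31.04 - 3.22q → q_m = 4.0904.
Social marginal cost = private MC + MEC = 14.08 + 3.15q.
Set SMC = demand: 14.08 + 3.15q = 31.04 - 3.22q → q* = 2.6625.
Gap = |4.0904 − 2.6625| = 1.4279.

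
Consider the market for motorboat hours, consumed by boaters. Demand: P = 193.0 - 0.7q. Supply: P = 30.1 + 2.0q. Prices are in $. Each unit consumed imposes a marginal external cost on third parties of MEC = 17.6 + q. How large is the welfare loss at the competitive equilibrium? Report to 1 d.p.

Market equilibrium (private): 30.1 + 2.0q = 193.0 - 0.7q → q_m = 60.3333.
Social marginal benefit = demand − MEC = 175.4 - 1.7q.
Set SMB = MC: 175.4 - 1.7q = 30.1 + 2.0q → q* = 39.2703.
Between q* and q_m the wedge MC − SMB runs linearly from 0 to MEC(q_m), so the loss is a triangle.
DWL = ½ × 21.0630 × 77.9333 = 820.7545.

DWL = $820.8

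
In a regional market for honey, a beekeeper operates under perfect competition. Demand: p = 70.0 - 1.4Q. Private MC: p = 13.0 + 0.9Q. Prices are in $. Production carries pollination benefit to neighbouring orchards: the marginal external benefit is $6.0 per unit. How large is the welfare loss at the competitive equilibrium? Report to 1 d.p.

DWL = $7.8

Market equilibrium (private): 13.0 + 0.9Q = 70.0 - 1.4Q → Q_m = 24.7826.
Social marginal cost = private MC − MEB = 7.0 + 0.9Q.
Set SMC = demand: 7.0 + 0.9Q = 70.0 - 1.4Q → Q* = 27.3913.
Height of the DWL triangle at Q_m is demand(Q_m) − SMC(Q_m) = MEB(Q_m) = 6.0000.
DWL = ½ × 2.6087 × 6.0000 = 7.8261.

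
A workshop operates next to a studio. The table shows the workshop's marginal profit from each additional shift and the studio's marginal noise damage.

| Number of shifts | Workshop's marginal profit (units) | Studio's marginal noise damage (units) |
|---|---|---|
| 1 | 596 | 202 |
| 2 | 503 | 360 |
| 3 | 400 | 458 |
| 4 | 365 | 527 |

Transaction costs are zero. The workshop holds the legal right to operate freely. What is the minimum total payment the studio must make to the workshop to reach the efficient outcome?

765

Left alone the workshop would choose level 4 (marginal profit stays positive).
Efficient level: k* = 2 (marginal profit ≥ marginal noise damage through 2).
The studio must at least cover the workshop's forgone profit from cutting 4→2: 400 + 365 = 765.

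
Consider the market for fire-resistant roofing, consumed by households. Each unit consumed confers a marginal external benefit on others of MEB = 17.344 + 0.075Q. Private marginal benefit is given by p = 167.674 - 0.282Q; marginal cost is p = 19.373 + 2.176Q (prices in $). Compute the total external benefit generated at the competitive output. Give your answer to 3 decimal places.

$1182.940

Market equilibrium (private): 19.373 + 2.176Q = 167.674 - 0.282Q → Q_m = 60.3340.
Total external benefit = ∫₀^{Q_m} (17.344 + 0.075Q) dQ = 17.344×60.3340 + ½×0.075×60.3340² = 1182.9401.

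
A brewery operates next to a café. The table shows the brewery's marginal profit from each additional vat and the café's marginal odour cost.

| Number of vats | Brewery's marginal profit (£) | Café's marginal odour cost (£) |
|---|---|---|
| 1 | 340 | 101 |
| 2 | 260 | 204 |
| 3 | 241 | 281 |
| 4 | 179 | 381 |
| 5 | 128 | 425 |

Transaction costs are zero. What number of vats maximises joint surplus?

Bargaining reaches the level where marginal profit last exceeds marginal odour cost.
That holds through level 2 (260 ≥ 204) but not at 3 (241 < 281).

2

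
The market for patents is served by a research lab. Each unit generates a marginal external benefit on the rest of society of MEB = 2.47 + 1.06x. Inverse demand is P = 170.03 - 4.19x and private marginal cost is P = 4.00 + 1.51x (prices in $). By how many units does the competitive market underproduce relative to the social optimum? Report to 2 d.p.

Market equilibrium (private): 4.00 + 1.51x = 170.03 - 4.19x → x_m = 29.1281.
Social marginal cost = private MC − MEB = 1.53 + 0.45x.
Set SMC = demand: 1.53 + 0.45x = 170.03 - 4.19x → x* = 36.3147.
Gap = |29.1281 − 36.3147| = 7.1866.

7.19 units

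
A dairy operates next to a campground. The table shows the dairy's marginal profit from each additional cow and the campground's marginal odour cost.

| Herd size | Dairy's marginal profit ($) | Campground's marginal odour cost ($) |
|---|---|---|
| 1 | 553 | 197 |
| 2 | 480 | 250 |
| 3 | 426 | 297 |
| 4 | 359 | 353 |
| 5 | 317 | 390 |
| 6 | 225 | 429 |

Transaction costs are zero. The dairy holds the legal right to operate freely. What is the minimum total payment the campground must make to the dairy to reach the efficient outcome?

Left alone the dairy would choose level 6 (marginal profit stays positive).
Efficient level: k* = 4 (marginal profit ≥ marginal odour cost through 4).
The campground must at least cover the dairy's forgone profit from cutting 6→4: 317 + 225 = 542.

$542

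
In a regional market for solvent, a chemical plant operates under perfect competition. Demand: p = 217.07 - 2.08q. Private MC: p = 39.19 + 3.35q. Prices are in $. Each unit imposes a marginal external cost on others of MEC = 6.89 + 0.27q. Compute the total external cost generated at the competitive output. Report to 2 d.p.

$370.58

Market equilibrium (private): 39.19 + 3.35q = 217.07 - 2.08q → q_m = 32.7587.
Total external cost = ∫₀^{q_m} (6.89 + 0.27q) dq = 6.89×32.7587 + ½×0.27×32.7587² = 370.5803.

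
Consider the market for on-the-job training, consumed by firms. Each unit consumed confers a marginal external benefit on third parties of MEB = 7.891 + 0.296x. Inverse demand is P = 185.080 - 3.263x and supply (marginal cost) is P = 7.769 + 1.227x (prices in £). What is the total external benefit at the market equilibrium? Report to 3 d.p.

Market equilibrium (private): 7.769 + 1.227x = 185.080 - 3.263x → x_m = 39.4902.
Total external benefit = ∫₀^{x_m} (7.891 + 0.296x) dx = 7.891×39.4902 + ½×0.296×39.4902² = 542.4196.

£542.420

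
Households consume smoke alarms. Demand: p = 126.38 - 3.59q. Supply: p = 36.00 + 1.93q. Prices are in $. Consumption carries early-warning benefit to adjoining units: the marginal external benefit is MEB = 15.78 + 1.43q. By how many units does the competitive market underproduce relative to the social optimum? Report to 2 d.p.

9.58 units

Market equilibrium (private): 36.00 + 1.93q = 126.38 - 3.59q → q_m = 16.3732.
Social marginal benefit = demand + MEB = 142.16 - 2.16q.
Set SMB = MC: 142.16 - 2.16q = 36.00 + 1.93q → q* = 25.9560.
Gap = |16.3732 − 25.9560| = 9.5828.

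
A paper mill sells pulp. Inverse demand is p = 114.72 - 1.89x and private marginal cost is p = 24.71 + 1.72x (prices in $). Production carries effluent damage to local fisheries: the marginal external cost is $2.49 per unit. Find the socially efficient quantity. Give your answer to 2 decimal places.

x* = 24.24

Social marginal cost = private MC + MEC = 27.20 + 1.72x.
Set SMC = demand: 27.20 + 1.72x = 114.72 - 1.89x → x* = 24.2438.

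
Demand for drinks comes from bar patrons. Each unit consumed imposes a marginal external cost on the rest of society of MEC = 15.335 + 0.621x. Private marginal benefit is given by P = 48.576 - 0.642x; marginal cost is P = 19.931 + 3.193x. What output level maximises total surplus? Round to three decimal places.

Social marginal benefit = demand − MEC = 33.241 - 1.263x.
Set SMB = MC: 33.241 - 1.263x = 19.931 + 3.193x → x* = 2.9870.

x* = 2.987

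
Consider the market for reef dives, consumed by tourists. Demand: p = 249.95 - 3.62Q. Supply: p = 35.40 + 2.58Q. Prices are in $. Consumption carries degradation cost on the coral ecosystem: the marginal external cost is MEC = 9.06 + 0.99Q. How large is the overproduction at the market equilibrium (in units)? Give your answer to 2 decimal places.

Market equilibrium (private): 35.40 + 2.58Q = 249.95 - 3.62Q → Q_m = 34.6048.
Social marginal benefit = demand − MEC = 240.89 - 4.61Q.
Set SMB = MC: 240.89 - 4.61Q = 35.40 + 2.58Q → Q* = 28.5800.
Gap = |34.6048 − 28.5800| = 6.0248.

6.02 units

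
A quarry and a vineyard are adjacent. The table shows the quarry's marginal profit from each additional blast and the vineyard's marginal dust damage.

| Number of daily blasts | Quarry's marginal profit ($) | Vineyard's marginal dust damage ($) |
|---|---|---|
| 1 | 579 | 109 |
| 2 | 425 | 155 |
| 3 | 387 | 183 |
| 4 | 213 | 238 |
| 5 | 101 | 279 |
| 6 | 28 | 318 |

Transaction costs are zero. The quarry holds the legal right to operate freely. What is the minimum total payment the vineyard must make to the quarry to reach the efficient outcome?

Left alone the quarry would choose level 6 (marginal profit stays positive).
Efficient level: k* = 3 (marginal profit ≥ marginal dust damage through 3).
The vineyard must at least cover the quarry's forgone profit from cutting 6→3: 213 + 101 + 28 = 342.

$342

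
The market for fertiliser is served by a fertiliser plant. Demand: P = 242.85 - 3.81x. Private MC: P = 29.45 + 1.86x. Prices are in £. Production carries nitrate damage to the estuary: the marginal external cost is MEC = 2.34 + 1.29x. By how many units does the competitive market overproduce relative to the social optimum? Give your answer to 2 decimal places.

Market equilibrium (private): 29.45 + 1.86x = 242.85 - 3.81x → x_m = 37.6367.
Social marginal cost = private MC + MEC = 31.79 + 3.15x.
Set SMC = demand: 31.79 + 3.15x = 242.85 - 3.81x → x* = 30.3247.
Gap = |37.6367 − 30.3247| = 7.3120.

7.31 units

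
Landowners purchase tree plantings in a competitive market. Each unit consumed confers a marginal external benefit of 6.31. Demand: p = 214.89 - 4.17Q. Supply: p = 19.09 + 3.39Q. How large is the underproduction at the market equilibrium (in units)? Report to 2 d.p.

0.83 units

Market equilibrium (private): 19.09 + 3.39Q = 214.89 - 4.17Q → Q_m = 25.8995.
Social marginal benefit = demand + MEB = 221.20 - 4.17Q.
Set SMB = MC: 221.20 - 4.17Q = 19.09 + 3.39Q → Q* = 26.7341.
Gap = |25.8995 − 26.7341| = 0.8346.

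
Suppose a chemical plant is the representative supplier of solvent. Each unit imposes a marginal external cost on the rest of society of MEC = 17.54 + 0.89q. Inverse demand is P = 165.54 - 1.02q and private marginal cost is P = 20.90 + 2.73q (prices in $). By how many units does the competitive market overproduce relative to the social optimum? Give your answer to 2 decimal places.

Market equilibrium (private): 20.90 + 2.73q = 165.54 - 1.02q → q_m = 38.5707.
Social marginal cost = private MC + MEC = 38.44 + 3.62q.
Set SMC = demand: 38.44 + 3.62q = 165.54 - 1.02q → q* = 27.3922.
Gap = |38.5707 − 27.3922| = 11.1785.

11.18 units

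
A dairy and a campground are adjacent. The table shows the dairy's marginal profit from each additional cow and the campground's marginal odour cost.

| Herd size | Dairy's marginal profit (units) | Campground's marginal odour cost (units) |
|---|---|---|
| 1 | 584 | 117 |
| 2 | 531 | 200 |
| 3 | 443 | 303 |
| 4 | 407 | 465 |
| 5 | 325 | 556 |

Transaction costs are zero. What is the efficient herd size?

Bargaining reaches the level where marginal profit last exceeds marginal odour cost.
That holds through level 3 (443 ≥ 303) but not at 4 (407 < 465).

3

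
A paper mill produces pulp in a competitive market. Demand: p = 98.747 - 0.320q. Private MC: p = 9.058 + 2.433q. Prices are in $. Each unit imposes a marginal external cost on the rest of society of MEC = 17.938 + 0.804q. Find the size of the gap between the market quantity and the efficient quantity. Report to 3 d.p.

12.407 units

Market equilibrium (private): 9.058 + 2.433q = 98.747 - 0.320q → q_m = 32.5786.
Social marginal cost = private MC + MEC = 26.996 + 3.237q.
Set SMC = demand: 26.996 + 3.237q = 98.747 - 0.320q → q* = 20.1718.
Gap = |32.5786 − 20.1718| = 12.4068.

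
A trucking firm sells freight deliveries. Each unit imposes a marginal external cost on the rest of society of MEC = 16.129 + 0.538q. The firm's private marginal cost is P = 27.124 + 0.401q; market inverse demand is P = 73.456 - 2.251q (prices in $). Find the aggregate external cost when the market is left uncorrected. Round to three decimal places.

$363.888

Market equilibrium (private): 27.124 + 0.401q = 73.456 - 2.251q → q_m = 17.4706.
Total external cost = ∫₀^{q_m} (16.129 + 0.538q) dq = 16.129×17.4706 + ½×0.538×17.4706² = 363.8880.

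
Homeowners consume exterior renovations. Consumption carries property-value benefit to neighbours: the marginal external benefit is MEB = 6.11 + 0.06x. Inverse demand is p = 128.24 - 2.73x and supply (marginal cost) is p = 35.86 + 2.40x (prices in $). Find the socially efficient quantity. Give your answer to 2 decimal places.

Social marginal benefit = demand + MEB = 134.35 - 2.67x.
Set SMB = MC: 134.35 - 2.67x = 35.86 + 2.40x → x* = 19.4260.

x* = 19.43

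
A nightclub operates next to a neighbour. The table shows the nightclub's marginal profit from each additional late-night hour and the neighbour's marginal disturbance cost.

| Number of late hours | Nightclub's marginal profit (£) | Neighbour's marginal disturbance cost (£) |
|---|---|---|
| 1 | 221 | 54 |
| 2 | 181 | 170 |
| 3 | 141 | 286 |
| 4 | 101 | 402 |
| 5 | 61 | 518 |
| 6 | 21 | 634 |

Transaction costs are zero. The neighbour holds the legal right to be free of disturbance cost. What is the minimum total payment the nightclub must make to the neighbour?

Efficient level: marginal profit ≥ marginal disturbance cost through level 2, so k* = 2.
With the neighbour holding the right, the nightclub must at least compensate total damage at k*: 54 + 170 = 224.

£224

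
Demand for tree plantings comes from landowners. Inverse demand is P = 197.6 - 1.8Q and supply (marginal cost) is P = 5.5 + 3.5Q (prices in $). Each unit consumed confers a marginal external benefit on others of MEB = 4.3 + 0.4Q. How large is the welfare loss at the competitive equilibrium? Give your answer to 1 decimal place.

Market equilibrium (private): 5.5 + 3.5Q = 197.6 - 1.8Q → Q_m = 36.2453.
Social marginal benefit = demand + MEB = 201.9 - 1.4Q.
Set SMB = MC: 201.9 - 1.4Q = 5.5 + 3.5Q → Q* = 40.0816.
Height of the DWL triangle at Q_m is SMB(Q_m) − MC(Q_m) = MEB(Q_m) = 18.7981.
DWL = ½ × 3.8363 × 18.7981 = 36.0576.

DWL = $36.1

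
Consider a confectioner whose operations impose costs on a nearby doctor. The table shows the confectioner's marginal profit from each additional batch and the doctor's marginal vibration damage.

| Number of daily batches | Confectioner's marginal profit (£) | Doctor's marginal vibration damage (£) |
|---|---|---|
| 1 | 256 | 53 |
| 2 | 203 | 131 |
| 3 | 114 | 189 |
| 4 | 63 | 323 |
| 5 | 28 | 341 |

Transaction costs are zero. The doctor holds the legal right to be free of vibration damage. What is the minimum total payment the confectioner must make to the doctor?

Efficient level: marginal profit ≥ marginal vibration damage through level 2, so k* = 2.
With the doctor holding the right, the confectioner must at least compensate total damage at k*: 53 + 131 = 184.

£184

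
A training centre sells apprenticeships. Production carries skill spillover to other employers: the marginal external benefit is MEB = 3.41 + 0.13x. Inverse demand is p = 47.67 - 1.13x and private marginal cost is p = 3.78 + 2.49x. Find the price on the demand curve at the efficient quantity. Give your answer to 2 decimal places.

P = 32.36

Social marginal cost = private MC − MEB = 0.37 + 2.36x.
Set SMC = demand: 0.37 + 2.36x = 47.67 - 1.13x → x* = 13.5530.
Consumer price on the demand curve at x*: 47.67 − 1.13×13.5530 = 32.3551.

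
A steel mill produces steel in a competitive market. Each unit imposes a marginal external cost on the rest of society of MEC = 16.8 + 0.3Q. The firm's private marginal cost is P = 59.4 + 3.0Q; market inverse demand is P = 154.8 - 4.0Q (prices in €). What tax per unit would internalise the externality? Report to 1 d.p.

Social marginal cost = private MC + MEC = 76.2 + 3.3Q.
Set SMC = demand: 76.2 + 3.3Q = 154.8 - 4.0Q → Q* = 10.7671.
The Pigouvian tax equals MEC at Q*: 16.8 + 0.3×10.7671 = 20.0301.

tax = €20.0 per unit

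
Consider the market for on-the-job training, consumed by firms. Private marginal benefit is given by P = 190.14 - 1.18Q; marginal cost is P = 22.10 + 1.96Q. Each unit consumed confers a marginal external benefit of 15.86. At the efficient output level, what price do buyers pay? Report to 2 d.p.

Social marginal benefit = demand + MEB = 206.00 - 1.18Q.
Set SMB = MC: 206.00 - 1.18Q = 22.10 + 1.96Q → Q* = 58.5669.
Consumer price on the demand curve at Q*: 190.14 − 1.18×58.5669 = 121.0311.

P = 121.03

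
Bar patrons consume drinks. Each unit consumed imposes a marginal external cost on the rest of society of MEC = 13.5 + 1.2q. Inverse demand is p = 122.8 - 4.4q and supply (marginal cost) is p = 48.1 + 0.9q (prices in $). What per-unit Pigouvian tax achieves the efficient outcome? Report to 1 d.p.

tax = $24.8 per unit

Social marginal benefit = demand − MEC = 109.3 - 5.6q.
Set SMB = MC: 109.3 - 5.6q = 48.1 + 0.9q → q* = 9.4154.
The Pigouvian tax equals MEC at q*: 13.5 + 1.2×9.4154 = 24.7985.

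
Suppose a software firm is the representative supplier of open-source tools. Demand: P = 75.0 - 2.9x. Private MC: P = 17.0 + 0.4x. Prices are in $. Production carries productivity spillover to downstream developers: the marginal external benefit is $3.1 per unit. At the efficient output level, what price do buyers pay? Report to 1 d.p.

P = $21.3

Social marginal cost = private MC − MEB = 13.9 + 0.4x.
Set SMC = demand: 13.9 + 0.4x = 75.0 - 2.9x → x* = 18.5152.
Consumer price on the demand curve at x*: 75.0 − 2.9×18.5152 = 21.3059.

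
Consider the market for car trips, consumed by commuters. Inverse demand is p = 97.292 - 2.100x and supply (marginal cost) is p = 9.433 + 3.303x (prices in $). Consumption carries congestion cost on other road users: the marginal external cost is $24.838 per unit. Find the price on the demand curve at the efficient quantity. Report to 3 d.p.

P = $72.797

Social marginal benefit = demand − MEC = 72.454 - 2.100x.
Set SMB = MC: 72.454 - 2.100x = 9.433 + 3.303x → x* = 11.6641.
Consumer price on the demand curve at x*: 97.292 − 2.100×11.6641 = 72.7974.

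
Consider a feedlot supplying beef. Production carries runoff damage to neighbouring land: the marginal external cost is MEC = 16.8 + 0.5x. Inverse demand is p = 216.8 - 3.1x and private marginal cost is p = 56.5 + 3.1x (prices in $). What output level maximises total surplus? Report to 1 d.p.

x* = 21.4

Social marginal cost = private MC + MEC = 73.3 + 3.6x.
Set SMC = demand: 73.3 + 3.6x = 216.8 - 3.1x → x* = 21.4179.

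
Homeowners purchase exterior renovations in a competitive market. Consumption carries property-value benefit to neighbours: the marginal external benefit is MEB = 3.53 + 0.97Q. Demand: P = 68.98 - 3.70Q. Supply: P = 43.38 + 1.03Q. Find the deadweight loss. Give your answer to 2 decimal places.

Market equilibrium (private): 43.38 + 1.03Q = 68.98 - 3.70Q → Q_m = 5.4123.
Social marginal benefit = demand + MEB = 72.51 - 2.73Q.
Set SMB = MC: 72.51 - 2.73Q = 43.38 + 1.03Q → Q* = 7.7473.
The welfare-loss triangle has base |Q_m − Q*| and height MEB(Q_m) (the vertical gap between SMB and MC is zero at Q* and MEB at Q_m).
DWL = ½ × 2.3350 × 8.7799 = 10.2505.

DWL = 10.25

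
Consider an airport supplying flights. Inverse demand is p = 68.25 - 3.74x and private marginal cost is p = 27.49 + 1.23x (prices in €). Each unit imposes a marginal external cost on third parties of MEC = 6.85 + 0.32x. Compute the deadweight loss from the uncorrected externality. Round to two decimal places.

DWL = €8.48

Market equilibrium (private): 27.49 + 1.23x = 68.25 - 3.74x → x_m = 8.2012.
Social marginal cost = private MC + MEC = 34.34 + 1.55x.
Set SMC = demand: 34.34 + 1.55x = 68.25 - 3.74x → x* = 6.4102.
The loss is the area between SMC and demand from x* to x_m; with linear curves that's a triangle of height MEC(x_m).
DWL = ½ × 1.7910 × 9.4744 = 8.4843.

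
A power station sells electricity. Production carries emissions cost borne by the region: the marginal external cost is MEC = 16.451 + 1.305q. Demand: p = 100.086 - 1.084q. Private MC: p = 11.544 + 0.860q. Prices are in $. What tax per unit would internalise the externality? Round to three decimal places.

Social marginal cost = private MC + MEC = 27.995 + 2.165q.
Set SMC = demand: 27.995 + 2.165q = 100.086 - 1.084q → q* = 22.1887.
The Pigouvian tax equals MEC at q*: 16.451 + 1.305×22.1887 = 45.4073.

tax = $45.407 per unit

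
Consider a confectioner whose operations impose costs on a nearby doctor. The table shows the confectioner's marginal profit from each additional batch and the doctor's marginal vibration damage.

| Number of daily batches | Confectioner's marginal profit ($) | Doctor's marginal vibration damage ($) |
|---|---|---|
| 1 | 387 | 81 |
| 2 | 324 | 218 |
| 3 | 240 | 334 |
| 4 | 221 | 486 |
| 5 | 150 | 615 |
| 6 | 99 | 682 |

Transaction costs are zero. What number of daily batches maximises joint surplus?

Bargaining reaches the level where marginal profit last exceeds marginal vibration damage.
That holds through level 2 (324 ≥ 218) but not at 3 (240 < 334).

2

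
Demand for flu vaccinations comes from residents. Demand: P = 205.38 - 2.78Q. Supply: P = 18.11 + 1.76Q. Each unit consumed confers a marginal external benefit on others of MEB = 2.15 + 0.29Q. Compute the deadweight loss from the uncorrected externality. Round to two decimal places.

DWL = 23.43

Market equilibrium (private): 18.11 + 1.76Q = 205.38 - 2.78Q → Q_m = 41.2489.
Social marginal benefit = demand + MEB = 207.53 - 2.49Q.
Set SMB = MC: 207.53 - 2.49Q = 18.11 + 1.76Q → Q* = 44.5694.
Between Q* and Q_m the wedge SMB − MC runs linearly from 0 to MEB(Q_m), so the loss is a triangle.
DWL = ½ × 3.3205 × 14.1122 = 23.4298.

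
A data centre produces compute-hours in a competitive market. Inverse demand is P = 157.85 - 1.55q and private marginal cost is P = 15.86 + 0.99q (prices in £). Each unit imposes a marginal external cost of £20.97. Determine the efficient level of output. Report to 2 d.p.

q* = 47.65

Social marginal cost = private MC + MEC = 36.83 + 0.99q.
Set SMC = demand: 36.83 + 0.99q = 157.85 - 1.55q → q* = 47.6457.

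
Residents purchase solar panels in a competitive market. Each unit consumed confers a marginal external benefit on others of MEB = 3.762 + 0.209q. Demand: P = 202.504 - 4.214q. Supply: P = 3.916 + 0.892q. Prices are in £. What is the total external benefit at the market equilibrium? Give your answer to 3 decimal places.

Market equilibrium (private): 3.916 + 0.892q = 202.504 - 4.214q → q_m = 38.8931.
Total external benefit = ∫₀^{q_m} (3.762 + 0.209q) dq = 3.762×38.8931 + ½×0.209×38.8931² = 304.3902.

£304.390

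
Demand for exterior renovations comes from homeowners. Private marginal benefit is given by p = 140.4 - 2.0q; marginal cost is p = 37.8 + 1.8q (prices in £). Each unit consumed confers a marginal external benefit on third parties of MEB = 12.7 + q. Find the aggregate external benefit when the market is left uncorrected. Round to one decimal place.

£707.4

Market equilibrium (private): 37.8 + 1.8q = 140.4 - 2.0q → q_m = 27.0000.
Total external benefit = ∫₀^{q_m} (12.7 + 1.0q) dq = 12.7×27.0000 + ½×1.0×27.0000² = 707.4000.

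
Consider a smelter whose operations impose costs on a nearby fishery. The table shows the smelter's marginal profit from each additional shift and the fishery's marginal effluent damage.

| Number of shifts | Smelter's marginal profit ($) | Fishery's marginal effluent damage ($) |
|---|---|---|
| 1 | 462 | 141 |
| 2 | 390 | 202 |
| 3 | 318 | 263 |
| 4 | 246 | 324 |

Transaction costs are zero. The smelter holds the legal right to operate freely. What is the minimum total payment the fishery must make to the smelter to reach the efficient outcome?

Left alone the smelter would choose level 4 (marginal profit stays positive).
Efficient level: k* = 3 (marginal profit ≥ marginal effluent damage through 3).
The fishery must at least cover the smelter's forgone profit from cutting 4→3: 246 = 246.

$246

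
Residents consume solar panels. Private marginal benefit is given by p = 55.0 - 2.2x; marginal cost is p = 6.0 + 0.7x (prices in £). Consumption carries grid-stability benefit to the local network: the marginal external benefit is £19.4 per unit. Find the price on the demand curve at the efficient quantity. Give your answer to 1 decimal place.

Social marginal benefit = demand + MEB = 74.4 - 2.2x.
Set SMB = MC: 74.4 - 2.2x = 6.0 + 0.7x → x* = 23.5862.
Consumer price on the demand curve at x*: 55.0 − 2.2×23.5862 = 3.1104.

P = £3.1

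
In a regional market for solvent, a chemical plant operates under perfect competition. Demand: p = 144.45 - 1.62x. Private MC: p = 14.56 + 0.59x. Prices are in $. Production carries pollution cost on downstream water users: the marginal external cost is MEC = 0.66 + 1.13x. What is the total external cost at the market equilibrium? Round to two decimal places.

Market equilibrium (private): 14.56 + 0.59x = 144.45 - 1.62x → x_m = 58.7738.
Total external cost = ∫₀^{x_m} (0.66 + 1.13x) dx = 0.66×58.7738 + ½×1.13×58.7738² = 1990.5039.

$1990.50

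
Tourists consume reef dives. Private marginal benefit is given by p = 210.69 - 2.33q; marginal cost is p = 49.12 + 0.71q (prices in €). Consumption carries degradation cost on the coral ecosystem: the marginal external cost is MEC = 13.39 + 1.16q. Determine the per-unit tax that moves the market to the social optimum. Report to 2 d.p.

Social marginal benefit = demand − MEC = 197.30 - 3.49q.
Set SMB = MC: 197.30 - 3.49q = 49.12 + 0.71q → q* = 35.2810.
The Pigouvian tax equals MEC at q*: 13.39 + 1.16×35.2810 = 54.3160.

tax = €54.32 per unit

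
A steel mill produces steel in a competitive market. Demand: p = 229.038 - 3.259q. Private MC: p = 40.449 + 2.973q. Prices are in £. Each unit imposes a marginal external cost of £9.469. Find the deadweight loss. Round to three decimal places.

Market equilibrium (private): 40.449 + 2.973q = 229.038 - 3.259q → q_m = 30.2614.
Social marginal cost = private MC + MEC = 49.918 + 2.973q.
Set SMC = demand: 49.918 + 2.973q = 229.038 - 3.259q → q* = 28.7420.
Between q* and q_m the wedge SMC − demand runs linearly from 0 to MEC(q_m), so the loss is a triangle.
DWL = ½ × 1.5194 × 9.4690 = 7.1936.

DWL = £7.194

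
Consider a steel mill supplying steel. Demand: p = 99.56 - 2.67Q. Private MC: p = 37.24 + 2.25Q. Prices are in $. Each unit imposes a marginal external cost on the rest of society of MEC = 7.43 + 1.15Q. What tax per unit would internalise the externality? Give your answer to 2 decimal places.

tax = $17.83 per unit

Social marginal cost = private MC + MEC = 44.67 + 3.40Q.
Set SMC = demand: 44.67 + 3.40Q = 99.56 - 2.67Q → Q* = 9.0428.
The Pigouvian tax equals MEC at Q*: 7.43 + 1.15×9.0428 = 17.8292.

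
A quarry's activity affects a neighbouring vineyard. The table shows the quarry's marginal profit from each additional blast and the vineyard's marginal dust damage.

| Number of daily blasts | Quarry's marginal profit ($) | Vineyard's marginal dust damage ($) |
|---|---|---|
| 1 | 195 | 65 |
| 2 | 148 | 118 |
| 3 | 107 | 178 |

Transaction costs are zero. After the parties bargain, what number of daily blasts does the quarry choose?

2

Bargaining reaches the level where marginal profit last exceeds marginal dust damage.
That holds through level 2 (148 ≥ 118) but not at 3 (107 < 178).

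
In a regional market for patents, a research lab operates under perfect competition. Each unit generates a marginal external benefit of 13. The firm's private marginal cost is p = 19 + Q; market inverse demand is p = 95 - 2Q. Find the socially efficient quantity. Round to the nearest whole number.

Q* = 30

Social marginal cost = private MC − MEB = 6 + Q.
Set SMC = demand: 6 + Q = 95 - 2Q → Q* = 29.6667.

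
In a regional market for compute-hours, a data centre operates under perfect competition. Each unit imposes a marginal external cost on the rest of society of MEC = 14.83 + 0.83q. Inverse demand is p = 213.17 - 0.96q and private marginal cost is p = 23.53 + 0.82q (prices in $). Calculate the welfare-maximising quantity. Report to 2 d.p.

Social marginal cost = private MC + MEC = 38.36 + 1.65q.
Set SMC = demand: 38.36 + 1.65q = 213.17 - 0.96q → q* = 66.9770.

q* = 66.98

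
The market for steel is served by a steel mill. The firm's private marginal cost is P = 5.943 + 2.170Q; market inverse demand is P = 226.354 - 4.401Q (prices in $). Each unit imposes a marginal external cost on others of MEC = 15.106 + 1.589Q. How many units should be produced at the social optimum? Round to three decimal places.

Q* = 25.160

Social marginal cost = private MC + MEC = 21.049 + 3.759Q.
Set SMC = demand: 21.049 + 3.759Q = 226.354 - 4.401Q → Q* = 25.1599.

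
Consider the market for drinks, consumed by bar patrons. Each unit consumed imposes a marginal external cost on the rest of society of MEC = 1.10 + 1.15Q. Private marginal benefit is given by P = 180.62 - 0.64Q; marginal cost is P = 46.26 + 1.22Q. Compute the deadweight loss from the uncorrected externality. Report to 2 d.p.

Market equilibrium (private): 46.26 + 1.22Q = 180.62 - 0.64Q → Q_m = 72.2366.
Social marginal benefit = demand − MEC = 179.52 - 1.79Q.
Set SMB = MC: 179.52 - 1.79Q = 46.26 + 1.22Q → Q* = 44.2724.
Height of the DWL triangle at Q_m is MC(Q_m) − SMB(Q_m) = MEC(Q_m) = 84.1720.
DWL = ½ × 27.9642 × 84.1720 = 1176.9013.

DWL = 1176.90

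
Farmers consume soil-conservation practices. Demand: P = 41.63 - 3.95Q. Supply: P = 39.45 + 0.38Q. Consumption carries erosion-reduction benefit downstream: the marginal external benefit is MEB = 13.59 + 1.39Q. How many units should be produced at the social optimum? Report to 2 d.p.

Social marginal benefit = demand + MEB = 55.22 - 2.56Q.
Set SMB = MC: 55.22 - 2.56Q = 39.45 + 0.38Q → Q* = 5.3639.

Q* = 5.36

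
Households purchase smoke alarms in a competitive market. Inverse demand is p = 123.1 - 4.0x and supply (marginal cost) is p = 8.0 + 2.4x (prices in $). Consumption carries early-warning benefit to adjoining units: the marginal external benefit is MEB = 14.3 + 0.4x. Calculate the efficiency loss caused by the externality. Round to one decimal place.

DWL = $38.5

Market equilibrium (private): 8.0 + 2.4x = 123.1 - 4.0x → x_m = 17.9844.
Social marginal benefit = demand + MEB = 137.4 - 3.6x.
Set SMB = MC: 137.4 - 3.6x = 8.0 + 2.4x → x* = 21.5667.
Between x* and x_m the wedge SMB − MC runs linearly from 0 to MEB(x_m), so the loss is a triangle.
DWL = ½ × 3.5823 × 21.4938 = 38.4986.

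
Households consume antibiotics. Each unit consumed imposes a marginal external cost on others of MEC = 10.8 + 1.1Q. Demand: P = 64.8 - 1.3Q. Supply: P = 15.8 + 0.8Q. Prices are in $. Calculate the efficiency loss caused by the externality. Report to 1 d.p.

DWL = $207.8

Market equilibrium (private): 15.8 + 0.8Q = 64.8 - 1.3Q → Q_m = 23.3333.
Social marginal benefit = demand − MEC = 54.0 - 2.4Q.
Set SMB = MC: 54.0 - 2.4Q = 15.8 + 0.8Q → Q* = 11.9375.
The loss is the area between SMB and MC from Q* to Q_m; with linear curves that's a triangle of height MEC(Q_m).
DWL = ½ × 11.3958 × 36.4667 = 207.7836.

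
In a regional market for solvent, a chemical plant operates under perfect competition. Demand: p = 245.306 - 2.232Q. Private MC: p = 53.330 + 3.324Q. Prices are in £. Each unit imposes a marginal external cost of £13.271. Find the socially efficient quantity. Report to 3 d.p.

Social marginal cost = private MC + MEC = 66.601 + 3.324Q.
Set SMC = demand: 66.601 + 3.324Q = 245.306 - 2.232Q → Q* = 32.1643.

Q* = 32.164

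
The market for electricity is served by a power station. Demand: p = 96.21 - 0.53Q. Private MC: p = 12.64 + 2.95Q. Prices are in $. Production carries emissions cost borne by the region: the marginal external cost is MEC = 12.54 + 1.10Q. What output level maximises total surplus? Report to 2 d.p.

Social marginal cost = private MC + MEC = 25.18 + 4.05Q.
Set SMC = demand: 25.18 + 4.05Q = 96.21 - 0.53Q → Q* = 15.5087.

Q* = 15.51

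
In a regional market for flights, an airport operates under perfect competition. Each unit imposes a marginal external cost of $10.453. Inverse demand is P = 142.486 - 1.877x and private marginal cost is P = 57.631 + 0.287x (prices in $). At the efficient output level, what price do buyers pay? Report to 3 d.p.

P = $77.952

Social marginal cost = private MC + MEC = 68.084 + 0.287x.
Set SMC = demand: 68.084 + 0.287x = 142.486 - 1.877x → x* = 34.3817.
Consumer price on the demand curve at x*: 142.486 − 1.877×34.3817 = 77.9515.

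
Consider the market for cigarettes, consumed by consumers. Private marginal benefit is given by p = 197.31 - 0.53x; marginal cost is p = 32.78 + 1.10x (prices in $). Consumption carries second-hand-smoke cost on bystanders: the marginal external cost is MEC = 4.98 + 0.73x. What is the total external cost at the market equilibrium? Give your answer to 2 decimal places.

Market equilibrium (private): 32.78 + 1.10x = 197.31 - 0.53x → x_m = 100.9387.
Total external cost = ∫₀^{x_m} (4.98 + 0.73x) dx = 4.98×100.9387 + ½×0.73×100.9387² = 4221.5214.

$4221.52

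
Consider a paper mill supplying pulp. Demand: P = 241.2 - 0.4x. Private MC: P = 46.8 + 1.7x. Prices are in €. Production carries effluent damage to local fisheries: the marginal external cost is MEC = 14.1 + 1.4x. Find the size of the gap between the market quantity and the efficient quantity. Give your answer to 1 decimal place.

41.1 units

Market equilibrium (private): 46.8 + 1.7x = 241.2 - 0.4x → x_m = 92.5714.
Social marginal cost = private MC + MEC = 60.9 + 3.1x.
Set SMC = demand: 60.9 + 3.1x = 241.2 - 0.4x → x* = 51.5143.
Gap = |92.5714 − 51.5143| = 41.0571.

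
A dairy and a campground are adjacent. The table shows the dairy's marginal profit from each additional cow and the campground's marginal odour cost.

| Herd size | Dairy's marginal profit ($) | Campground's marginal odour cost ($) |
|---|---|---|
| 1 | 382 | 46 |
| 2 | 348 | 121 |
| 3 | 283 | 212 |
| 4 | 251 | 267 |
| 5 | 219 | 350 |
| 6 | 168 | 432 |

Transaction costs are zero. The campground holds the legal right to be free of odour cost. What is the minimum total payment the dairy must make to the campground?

Efficient level: marginal profit ≥ marginal odour cost through level 3, so k* = 3.
With the campground holding the right, the dairy must at least compensate total damage at k*: 46 + 121 + 212 = 379.

$379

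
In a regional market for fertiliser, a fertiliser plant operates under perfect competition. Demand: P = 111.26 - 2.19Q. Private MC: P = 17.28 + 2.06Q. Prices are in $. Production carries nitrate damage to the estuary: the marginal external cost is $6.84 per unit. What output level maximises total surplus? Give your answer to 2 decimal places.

Social marginal cost = private MC + MEC = 24.12 + 2.06Q.
Set SMC = demand: 24.12 + 2.06Q = 111.26 - 2.19Q → Q* = 20.5035.

Q* = 20.50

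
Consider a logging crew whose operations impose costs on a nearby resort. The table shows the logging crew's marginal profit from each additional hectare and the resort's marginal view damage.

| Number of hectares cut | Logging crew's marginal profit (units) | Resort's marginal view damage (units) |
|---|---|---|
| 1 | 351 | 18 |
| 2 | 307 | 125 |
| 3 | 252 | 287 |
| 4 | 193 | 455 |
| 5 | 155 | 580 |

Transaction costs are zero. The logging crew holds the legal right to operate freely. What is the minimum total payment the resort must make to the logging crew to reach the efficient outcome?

Left alone the logging crew would choose level 5 (marginal profit stays positive).
Efficient level: k* = 2 (marginal profit ≥ marginal view damage through 2).
The resort must at least cover the logging crew's forgone profit from cutting 5→2: 252 + 193 + 155 = 600.

600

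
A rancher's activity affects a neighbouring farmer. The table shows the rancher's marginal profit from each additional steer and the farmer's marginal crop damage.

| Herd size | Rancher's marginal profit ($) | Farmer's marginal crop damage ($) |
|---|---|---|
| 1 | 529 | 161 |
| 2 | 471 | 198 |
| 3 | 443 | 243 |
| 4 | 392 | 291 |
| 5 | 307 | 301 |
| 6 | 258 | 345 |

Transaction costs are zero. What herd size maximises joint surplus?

Bargaining reaches the level where marginal profit last exceeds marginal crop damage.
That holds through level 5 (307 ≥ 301) but not at 6 (258 < 345).

5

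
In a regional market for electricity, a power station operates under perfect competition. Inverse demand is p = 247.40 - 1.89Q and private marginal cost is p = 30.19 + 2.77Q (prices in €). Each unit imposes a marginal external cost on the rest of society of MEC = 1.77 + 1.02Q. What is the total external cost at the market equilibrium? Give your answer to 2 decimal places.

Market equilibrium (private): 30.19 + 2.77Q = 247.40 - 1.89Q → Q_m = 46.6116.
Total external cost = ∫₀^{Q_m} (1.77 + 1.02Q) dQ = 1.77×46.6116 + ½×1.02×46.6116² = 1190.5496.

€1190.55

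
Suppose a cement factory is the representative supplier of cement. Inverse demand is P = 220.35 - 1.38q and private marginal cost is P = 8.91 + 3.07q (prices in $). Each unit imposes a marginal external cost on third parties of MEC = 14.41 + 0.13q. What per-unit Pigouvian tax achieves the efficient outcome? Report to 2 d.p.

tax = $20.00 per unit

Social marginal cost = private MC + MEC = 23.32 + 3.20q.
Set SMC = demand: 23.32 + 3.20q = 220.35 - 1.38q → q* = 43.0197.
The Pigouvian tax equals MEC at q*: 14.41 + 0.13×43.0197 = 20.0026.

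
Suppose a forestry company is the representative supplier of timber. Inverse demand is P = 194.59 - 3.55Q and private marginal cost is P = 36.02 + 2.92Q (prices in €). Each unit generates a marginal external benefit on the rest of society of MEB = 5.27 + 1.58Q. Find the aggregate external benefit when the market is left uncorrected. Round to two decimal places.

€603.69

Market equilibrium (private): 36.02 + 2.92Q = 194.59 - 3.55Q → Q_m = 24.5085.
Total external benefit = ∫₀^{Q_m} (5.27 + 1.58Q) dQ = 5.27×24.5085 + ½×1.58×24.5085² = 603.6864.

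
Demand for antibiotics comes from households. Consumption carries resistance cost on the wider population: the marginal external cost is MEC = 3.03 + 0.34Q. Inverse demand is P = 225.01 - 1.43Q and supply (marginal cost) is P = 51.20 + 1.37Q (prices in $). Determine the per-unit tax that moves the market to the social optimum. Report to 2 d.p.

tax = $21.52 per unit

Social marginal benefit = demand − MEC = 221.98 - 1.77Q.
Set SMB = MC: 221.98 - 1.77Q = 51.20 + 1.37Q → Q* = 54.3885.
The Pigouvian tax equals MEC at Q*: 3.03 + 0.34×54.3885 = 21.5221.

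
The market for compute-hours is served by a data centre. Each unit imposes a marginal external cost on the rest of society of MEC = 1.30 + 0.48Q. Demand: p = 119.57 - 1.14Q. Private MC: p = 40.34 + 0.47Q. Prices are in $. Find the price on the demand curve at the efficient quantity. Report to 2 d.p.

P = $77.06

Social marginal cost = private MC + MEC = 41.64 + 0.95Q.
Set SMC = demand: 41.64 + 0.95Q = 119.57 - 1.14Q → Q* = 37.2871.
Consumer price on the demand curve at Q*: 119.57 − 1.14×37.2871 = 77.0627.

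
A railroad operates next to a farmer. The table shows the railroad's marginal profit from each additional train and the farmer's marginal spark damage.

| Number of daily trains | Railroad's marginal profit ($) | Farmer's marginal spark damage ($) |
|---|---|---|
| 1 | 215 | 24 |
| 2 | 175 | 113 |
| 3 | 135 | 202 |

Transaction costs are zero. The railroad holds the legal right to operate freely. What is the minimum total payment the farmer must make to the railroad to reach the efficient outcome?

$135

Left alone the railroad would choose level 3 (marginal profit stays positive).
Efficient level: k* = 2 (marginal profit ≥ marginal spark damage through 2).
The farmer must at least cover the railroad's forgone profit from cutting 3→2: 135 = 135.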